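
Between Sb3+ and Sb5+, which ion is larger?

For a single element, ionic radius drops as positive charge rises — Sb5+ < Sb3+.

Sb3+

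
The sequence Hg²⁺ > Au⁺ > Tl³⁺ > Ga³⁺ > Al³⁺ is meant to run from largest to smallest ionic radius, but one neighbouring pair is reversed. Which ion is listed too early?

Hg²⁺

Check each adjacent pair. Hg²⁺ and Au⁺ are reversed: they are isoelectronic (78 e⁻) and Hg has more protons than Au (80 vs 79), making Hg²⁺ smaller. No other neighbouring pair contradicts the periodic trends, so Hg²⁺ is the ion listed too early.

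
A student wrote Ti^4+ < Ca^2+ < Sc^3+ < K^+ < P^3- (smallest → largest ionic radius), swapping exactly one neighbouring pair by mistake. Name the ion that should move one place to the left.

The pair Ca^2+, Sc^3+ is the wrong way round — both have 18 electrons but Z(Sc)=21 > Z(Ca)=20, so Sc^3+ should be the smaller of the two. All other adjacent pairs agree with periodic trends, so Sc^3+ is the misplaced ion.

Sc^3+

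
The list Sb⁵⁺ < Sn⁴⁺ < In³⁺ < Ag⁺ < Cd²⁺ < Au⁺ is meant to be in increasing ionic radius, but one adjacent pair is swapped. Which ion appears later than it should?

Cd²⁺

The pair Ag⁺, Cd²⁺ is the wrong way round — they are isoelectronic (46 e⁻) and Cd has more protons than Ag (48 vs 47), making Cd²⁺ smaller. All other adjacent pairs agree with periodic trends, so Cd²⁺ is the misplaced ion.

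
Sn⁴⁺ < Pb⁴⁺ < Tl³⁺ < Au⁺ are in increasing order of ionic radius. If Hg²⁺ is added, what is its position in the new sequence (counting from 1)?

4

Sn⁴⁺: 46 e⁻, Z=50, Pb⁴⁺: 78 e⁻, Z=82, Tl³⁺: 78 e⁻, Z=81, Hg²⁺: 78 e⁻, Z=80, Au⁺: 78 e⁻, Z=79. Sn⁴⁺ < Pb⁴⁺ (same group, period 5 vs 6); Pb⁴⁺ < Tl³⁺ (both 78 e⁻, Z=82>81); Tl³⁺ < Hg²⁺ (isoelectronic, higher Z=81 is smaller); Hg²⁺ < Au⁺ (both 78 e⁻, Z=80>79).
The complete sequence is Sn⁴⁺ < Pb⁴⁺ < Tl³⁺ < Hg²⁺ < Au⁺. Hg²⁺ sits at position 4.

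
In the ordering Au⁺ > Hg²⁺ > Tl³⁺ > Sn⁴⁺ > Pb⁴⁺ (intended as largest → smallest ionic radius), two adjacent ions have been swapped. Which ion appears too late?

Pb⁴⁺

Scanning neighbour by neighbour, only Sn⁴⁺/Pb⁴⁺ violates a trend: same group and charge — period 5 sits above period 6, so Sn⁴⁺ is smaller. That makes Pb⁴⁺ the one sitting a position late relative to where it belongs.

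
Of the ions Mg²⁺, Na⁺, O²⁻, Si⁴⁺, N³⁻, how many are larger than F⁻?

All of these have 10 electrons (isoelectronic). With the same electron cloud, the ion with the most protons pulls it in tightest. Nuclear charges: Si⁴⁺ (Z=14), Mg²⁺ (Z=12), Na⁺ (Z=11), F⁻ (Z=9), O²⁻ (Z=8), N³⁻ (Z=7). Highest Z is smallest.
Placing each against F⁻: smaller — Si⁴⁺, Mg²⁺, Na⁺; larger — O²⁻, N³⁻. So 2 are larger.

2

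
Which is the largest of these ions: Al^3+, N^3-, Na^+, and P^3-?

P^3-

Work out protons and electrons: Al^3+ (Z=13, 10 e⁻), Na^+ (Z=11, 10 e⁻), N^3- (Z=7, 10 e⁻), P^3- (Z=15, 18 e⁻). Al^3+ < Na^+ (isoelectronic, higher Z=13 is smaller); Na^+ < N^3- (both 10 e⁻, Z=11>7); N^3- < P^3- (same group, period 2 vs 3).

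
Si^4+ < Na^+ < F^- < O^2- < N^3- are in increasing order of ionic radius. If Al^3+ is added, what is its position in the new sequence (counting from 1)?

2

All of these have 10 electrons (isoelectronic). With the same electron cloud, the ion with the most protons pulls it in tightest. Nuclear charges: Si^4+ (Z=14), Al^3+ (Z=13), Na^+ (Z=11), F^- (Z=9), O^2- (Z=8), N^3- (Z=7). Highest Z is smallest.
With Al^3+ included the full order is Si^4+ < Al^3+ < Na^+ < F^- < O^2- < N^3-, so it takes position 2.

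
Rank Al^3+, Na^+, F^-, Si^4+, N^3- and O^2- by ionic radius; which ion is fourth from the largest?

Isoelectronic series (10 e⁻ each). Size is set by nuclear charge: more protons means a smaller ion. Si^4+ (Z=14), Al^3+ (Z=13), Na^+ (Z=11), F^- (Z=9), O^2- (Z=8), N^3- (Z=7).
Full ascending order: Si^4+ < Al^3+ < Na^+ < F^- < O^2- < N^3-. Counting from the largest, position 4 is Na^+.

Na^+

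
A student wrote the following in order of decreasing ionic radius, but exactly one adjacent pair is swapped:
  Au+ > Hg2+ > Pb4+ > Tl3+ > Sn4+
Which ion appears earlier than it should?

The pair Pb4+, Tl3+ is the wrong way round — they are isoelectronic (78 e⁻) and Pb has more protons than Tl (82 vs 81), making Pb4+ smaller. All other adjacent pairs agree with periodic trends, so Pb4+ is the misplaced ion.

Pb4+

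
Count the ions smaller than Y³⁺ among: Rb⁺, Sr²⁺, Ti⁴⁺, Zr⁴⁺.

2

Tabulating Z and e⁻: Ti⁴⁺ has 18 e⁻ (Z=22), Zr⁴⁺ has 36 e⁻ (Z=40), Y³⁺ has 36 e⁻ (Z=39), Sr²⁺ has 36 e⁻ (Z=38), Rb⁺ has 36 e⁻ (Z=37). Ti⁴⁺ < Zr⁴⁺ (same group, period 4 vs 5); Zr⁴⁺ < Y³⁺ (both 36 e⁻, Z=40>39); Y³⁺ < Sr²⁺ (both 36 e⁻, Z=39>38); Sr²⁺ < Rb⁺ (isoelectronic, higher Z=38 is smaller).
Placing each against Y³⁺: smaller — Ti⁴⁺, Zr⁴⁺; larger — Sr²⁺, Rb⁺. Count: 2.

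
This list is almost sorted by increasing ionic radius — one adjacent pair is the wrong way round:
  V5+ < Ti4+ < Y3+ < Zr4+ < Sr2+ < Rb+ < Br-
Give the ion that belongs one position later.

Scanning neighbour by neighbour, only Y3+/Zr4+ violates a trend: they are isoelectronic (36 e⁻) and Zr has more protons than Y (40 vs 39), making Zr4+ smaller. That makes Y3+ the one sitting a position early relative to where it belongs.

Y3+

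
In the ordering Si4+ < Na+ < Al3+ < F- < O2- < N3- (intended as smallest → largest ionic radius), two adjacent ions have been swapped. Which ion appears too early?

Na+

Check each adjacent pair. Na+ and Al3+ are reversed: they are isoelectronic (10 e⁻) and Al has more protons than Na (13 vs 11), making Al3+ smaller. No other neighbouring pair contradicts the periodic trends, so Na+ is the ion listed too early.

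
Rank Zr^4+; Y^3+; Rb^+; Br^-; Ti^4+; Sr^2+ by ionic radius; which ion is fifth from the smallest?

Rb^+

Tabulating Z and e⁻: Ti^4+ (Z=22, 18 e⁻), Zr^4+ (Z=40, 36 e⁻), Y^3+ (Z=39, 36 e⁻), Sr^2+ (Z=38, 36 e⁻), Rb^+ (Z=37, 36 e⁻), Br^- (Z=35, 36 e⁻). Ti^4+ < Zr^4+ (same group, 1 shell fewer); Zr^4+ < Y^3+ (both 36 e⁻, Z=40>39); Y^3+ < Sr^2+ (isoelectronic, higher Z=39 is smaller); Sr^2+ < Rb^+ (isoelectronic, higher Z=38 is smaller); Rb^+ < Br^- (both 36 e⁻, Z=37>35).
Ordering: Ti^4+ < Zr^4+ < Y^3+ < Sr^2+ < Rb^+ < Br^-. The fifth smallest is Rb^+.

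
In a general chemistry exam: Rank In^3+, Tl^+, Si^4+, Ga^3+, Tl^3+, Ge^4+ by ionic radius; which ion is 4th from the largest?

Tabulating Z and e⁻: Si^4+ (Z=14, 10 e⁻), Ge^4+ (Z=32, 28 e⁻), Ga^3+ (Z=31, 28 e⁻), In^3+ (Z=49, 46 e⁻), Tl^3+ (Z=81, 78 e⁻), Tl^+ (Z=81, 80 e⁻). Si^4+ < Ge^4+ (same group, 1 shell fewer); Ge^4+ < Ga^3+ (both 28 e⁻, Z=32>31); Ga^3+ < In^3+ (same group, 1 shell fewer); In^3+ < Tl^3+ (same group, period 5 vs 6); Tl^3+ < Tl^+ (same element, +3 vs +1).
That gives Si^4+ < Ge^4+ < Ga^3+ < In^3+ < Tl^3+ < Tl^+. From the largest end, number 4 is Ga^3+.

Ga^3+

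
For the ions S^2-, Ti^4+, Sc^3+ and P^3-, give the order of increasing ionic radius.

Ti^4+ < Sc^3+ < S^2- < P^3-

These species are isoelectronic with 18 electrons. The only difference is the number of protons: Ti^4+ (Z=22), Sc^3+ (Z=21), S^2- (Z=16), P^3- (Z=15). The strongest nuclear pull (Ti^4+) gives the smallest ion.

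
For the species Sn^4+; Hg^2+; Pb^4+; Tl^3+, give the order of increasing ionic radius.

Sn^4+ < Pb^4+ < Tl^3+ < Hg^2+

Electron counts and nuclear charges: Sn^4+ has 46 e⁻ (Z=50), Pb^4+ has 78 e⁻ (Z=82), Tl^3+ has 78 e⁻ (Z=81), Hg^2+ has 78 e⁻ (Z=80). Sn^4+ < Pb^4+ (same group, period 5 vs 6); Pb^4+ < Tl^3+ (isoelectronic, higher Z=82 is smaller); Tl^3+ < Hg^2+ (both 78 e⁻, Z=81>80).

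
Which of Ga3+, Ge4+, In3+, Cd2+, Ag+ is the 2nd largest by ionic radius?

Cd2+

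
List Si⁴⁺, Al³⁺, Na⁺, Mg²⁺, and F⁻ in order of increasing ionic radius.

Si⁴⁺ < Al³⁺ < Mg²⁺ < Na⁺ < F⁻

Each ion has 10 electrons. The ranking follows nuclear charge in reverse — greater Z gives a smaller radius. Si⁴⁺ (Z=14), Al³⁺ (Z=13), Mg²⁺ (Z=12), Na⁺ (Z=11), F⁻ (Z=9).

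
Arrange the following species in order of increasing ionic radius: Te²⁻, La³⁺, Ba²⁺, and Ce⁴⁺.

Isoelectronic series (54 e⁻ each). Size is set by nuclear charge: more protons means a smaller ion. Ce⁴⁺ (Z=58), La³⁺ (Z=57), Ba²⁺ (Z=56), Te²⁻ (Z=52).

Ce⁴⁺ < La³⁺ < Ba²⁺ < Te²⁻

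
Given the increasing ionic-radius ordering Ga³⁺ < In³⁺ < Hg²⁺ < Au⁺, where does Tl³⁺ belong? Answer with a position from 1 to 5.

Electron counts and nuclear charges: Ga³⁺: 28 e⁻, Z=31, In³⁺: 46 e⁻, Z=49, Tl³⁺: 78 e⁻, Z=81, Hg²⁺: 78 e⁻, Z=80, Au⁺: 78 e⁻, Z=79. Ga³⁺ < In³⁺ (same group, 1 shell fewer); In³⁺ < Tl³⁺ (same group, period 5 vs 6); Tl³⁺ < Hg²⁺ (isoelectronic, higher Z=81 is smaller); Hg²⁺ < Au⁺ (isoelectronic, higher Z=80 is smaller).
Merged order: Ga³⁺ < In³⁺ < Tl³⁺ < Hg²⁺ < Au⁺ — Tl³⁺ is number 3.

3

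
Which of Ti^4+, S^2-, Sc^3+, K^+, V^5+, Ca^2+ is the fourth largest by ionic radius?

Isoelectronic series (18 e⁻ each). Size is set by nuclear charge: more protons means a smaller ion. V^5+ (Z=23), Ti^4+ (Z=22), Sc^3+ (Z=21), Ca^2+ (Z=20), K^+ (Z=19), S^2- (Z=16).
Ordering: V^5+ < Ti^4+ < Sc^3+ < Ca^2+ < K^+ < S^2-. The fourth largest is Sc^3+.

Sc^3+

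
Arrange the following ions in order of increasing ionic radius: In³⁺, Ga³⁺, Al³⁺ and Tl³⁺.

Al³⁺ < Ga³⁺ < In³⁺ < Tl³⁺

Same group, same charge. Going down the group adds an extra shell of electrons, so the ion gets larger: Al³⁺ is highest in the group and smallest.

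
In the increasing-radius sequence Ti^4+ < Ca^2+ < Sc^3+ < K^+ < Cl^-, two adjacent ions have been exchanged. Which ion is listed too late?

Sc^3+

Compare adjacent ions: both have 18 electrons but Z(Sc)=21 > Z(Ca)=20, so Sc^3+ should be the smaller of the two — yet in this increasing list Ca^2+ sits before Sc^3+. Nothing else is reversed, so Sc^3+ should move one place to the left.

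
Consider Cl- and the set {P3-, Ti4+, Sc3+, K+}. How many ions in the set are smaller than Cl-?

3

These species are isoelectronic with 18 electrons. The only difference is the number of protons: Ti4+ (Z=22), Sc3+ (Z=21), K+ (Z=19), Cl- (Z=17), P3- (Z=15). The strongest nuclear pull (Ti4+) gives the smallest ion.
Placing each against Cl-: smaller — Ti4+, Sc3+, K+; larger — P3-. So 3 are smaller.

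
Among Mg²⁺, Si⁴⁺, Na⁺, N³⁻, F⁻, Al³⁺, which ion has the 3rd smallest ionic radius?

Isoelectronic series (10 e⁻ each). Size is set by nuclear charge: more protons means a smaller ion. Si⁴⁺ (Z=14), Al³⁺ (Z=13), Mg²⁺ (Z=12), Na⁺ (Z=11), F⁻ (Z=9), N³⁻ (Z=7).
Full ascending order: Si⁴⁺ < Al³⁺ < Mg²⁺ < Na⁺ < F⁻ < N³⁻. Counting from the smallest, position 3 is Mg²⁺.

Mg²⁺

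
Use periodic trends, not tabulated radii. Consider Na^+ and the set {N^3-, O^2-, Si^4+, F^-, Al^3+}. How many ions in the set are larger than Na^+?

3

Each ion has 10 electrons. The ranking follows nuclear charge in reverse — greater Z gives a smaller radius. Si^4+ (Z=14), Al^3+ (Z=13), Na^+ (Z=11), F^- (Z=9), O^2- (Z=8), N^3- (Z=7).
Ordering all of them (including Na^+) by radius gives Si^4+ < Al^3+ < Na^+ < F^- < O^2- < N^3-. Count: 3.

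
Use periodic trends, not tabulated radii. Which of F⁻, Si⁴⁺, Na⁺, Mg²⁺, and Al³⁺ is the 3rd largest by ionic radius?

All of these have 10 electrons (isoelectronic). With the same electron cloud, the ion with the most protons pulls it in tightest. Nuclear charges: Si⁴⁺ (Z=14), Al³⁺ (Z=13), Mg²⁺ (Z=12), Na⁺ (Z=11), F⁻ (Z=9). Highest Z is smallest.
Ordering: Si⁴⁺ < Al³⁺ < Mg²⁺ < Na⁺ < F⁻. The 3rd largest is Mg²⁺.

Mg²⁺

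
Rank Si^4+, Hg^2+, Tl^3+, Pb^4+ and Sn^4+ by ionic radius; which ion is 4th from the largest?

Sn^4+

First list Z and electron count for each: Si^4+ has 10 e⁻ (Z=14), Sn^4+ has 46 e⁻ (Z=50), Pb^4+ has 78 e⁻ (Z=82), Tl^3+ has 78 e⁻ (Z=81), Hg^2+ has 78 e⁻ (Z=80). Si^4+ < Sn^4+ (same group, period 3 vs 5); Sn^4+ < Pb^4+ (same group, 1 shell fewer); Pb^4+ < Tl^3+ (both 78 e⁻, Z=82>81); Tl^3+ < Hg^2+ (isoelectronic, higher Z=81 is smaller).
That gives Si^4+ < Sn^4+ < Pb^4+ < Tl^3+ < Hg^2+. From the largest end, number 4 is Sn^4+.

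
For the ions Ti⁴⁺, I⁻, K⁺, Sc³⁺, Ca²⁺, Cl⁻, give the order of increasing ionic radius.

Work out protons and electrons: Ti⁴⁺ has 18 e⁻ (Z=22), Sc³⁺ has 18 e⁻ (Z=21), Ca²⁺ has 18 e⁻ (Z=20), K⁺ has 18 e⁻ (Z=19), Cl⁻ has 18 e⁻ (Z=17), I⁻ has 54 e⁻ (Z=53). Ti⁴⁺ < Sc³⁺ (isoelectronic, higher Z=22 is smaller); Sc³⁺ < Ca²⁺ (both 18 e⁻, Z=21>20); Ca²⁺ < K⁺ (both 18 e⁻, Z=20>19); K⁺ < Cl⁻ (both 18 e⁻, Z=19>17); Cl⁻ < I⁻ (same group, period 3 vs 5).

Ti⁴⁺ < Sc³⁺ < Ca²⁺ < K⁺ < Cl⁻ < I⁻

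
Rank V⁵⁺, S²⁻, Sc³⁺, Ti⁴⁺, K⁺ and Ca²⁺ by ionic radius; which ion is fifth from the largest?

Ti⁴⁺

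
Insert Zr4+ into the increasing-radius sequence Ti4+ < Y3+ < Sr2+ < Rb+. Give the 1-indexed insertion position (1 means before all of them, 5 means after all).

Work out protons and electrons: Ti4+ (Z=22, 18 e⁻), Zr4+ (Z=40, 36 e⁻), Y3+ (Z=39, 36 e⁻), Sr2+ (Z=38, 36 e⁻), Rb+ (Z=37, 36 e⁻). Ti4+ < Zr4+ (same group, period 4 vs 5); Zr4+ < Y3+ (both 36 e⁻, Z=40>39); Y3+ < Sr2+ (isoelectronic, higher Z=39 is smaller); Sr2+ < Rb+ (both 36 e⁻, Z=38>37).
Merged order: Ti4+ < Zr4+ < Y3+ < Sr2+ < Rb+ — Zr4+ is number 2.

2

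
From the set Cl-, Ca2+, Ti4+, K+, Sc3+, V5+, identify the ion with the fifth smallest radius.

K+

Isoelectronic series (18 e⁻ each). Size is set by nuclear charge: more protons means a smaller ion. V5+ (Z=23), Ti4+ (Z=22), Sc3+ (Z=21), Ca2+ (Z=20), K+ (Z=19), Cl- (Z=17).
Ordering: V5+ < Ti4+ < Sc3+ < Ca2+ < K+ < Cl-. The fifth smallest is K+.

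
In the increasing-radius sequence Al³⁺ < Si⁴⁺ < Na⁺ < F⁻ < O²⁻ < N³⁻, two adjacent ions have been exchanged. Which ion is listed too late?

Si⁴⁺

The pair Al³⁺, Si⁴⁺ is the wrong way round — Si⁴⁺ and Al³⁺ share 10 electrons; the higher nuclear charge on Si (Z=14) contracts it more, so Si⁴⁺ < Al³⁺. All other adjacent pairs agree with periodic trends, so Si⁴⁺ is the misplaced ion.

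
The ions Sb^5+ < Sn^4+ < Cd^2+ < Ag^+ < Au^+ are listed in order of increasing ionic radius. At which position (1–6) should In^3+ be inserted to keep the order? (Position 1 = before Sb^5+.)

3

First list Z and electron count for each: Sb^5+ (Z=51, 46 e⁻), Sn^4+ (Z=50, 46 e⁻), In^3+ (Z=49, 46 e⁻), Cd^2+ (Z=48, 46 e⁻), Ag^+ (Z=47, 46 e⁻), Au^+ (Z=79, 78 e⁻). Sb^5+ < Sn^4+ (isoelectronic, higher Z=51 is smaller); Sn^4+ < In^3+ (both 46 e⁻, Z=50>49); In^3+ < Cd^2+ (both 46 e⁻, Z=49>48); Cd^2+ < Ag^+ (both 46 e⁻, Z=48>47); Ag^+ < Au^+ (same group, 1 shell fewer).
The complete sequence is Sb^5+ < Sn^4+ < In^3+ < Cd^2+ < Ag^+ < Au^+. In^3+ sits at position 3.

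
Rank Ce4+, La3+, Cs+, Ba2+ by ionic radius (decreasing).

Cs+ > Ba2+ > La3+ > Ce4+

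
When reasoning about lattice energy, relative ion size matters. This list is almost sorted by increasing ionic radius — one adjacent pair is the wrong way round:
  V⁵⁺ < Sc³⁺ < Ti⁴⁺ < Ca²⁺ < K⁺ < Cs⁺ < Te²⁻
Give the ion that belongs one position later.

Scanning neighbour by neighbour, only Sc³⁺/Ti⁴⁺ violates a trend: Ti⁴⁺ and Sc³⁺ share 18 electrons; the higher nuclear charge on Ti (Z=22) contracts it more, so Ti⁴⁺ < Sc³⁺. That makes Sc³⁺ the one sitting a position early relative to where it belongs.

Sc³⁺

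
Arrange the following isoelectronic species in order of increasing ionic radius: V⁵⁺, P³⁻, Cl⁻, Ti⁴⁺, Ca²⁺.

V⁵⁺ < Ti⁴⁺ < Ca²⁺ < Cl⁻ < P³⁻

Each ion has 18 electrons. The ranking follows nuclear charge in reverse — greater Z gives a smaller radius. V⁵⁺ (Z=23), Ti⁴⁺ (Z=22), Ca²⁺ (Z=20), Cl⁻ (Z=17), P³⁻ (Z=15).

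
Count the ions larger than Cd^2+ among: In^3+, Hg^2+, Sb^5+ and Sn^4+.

1

Tabulating Z and e⁻: Sb^5+ (Z=51, 46 e⁻), Sn^4+ (Z=50, 46 e⁻), In^3+ (Z=49, 46 e⁻), Cd^2+ (Z=48, 46 e⁻), Hg^2+ (Z=80, 78 e⁻). Sb^5+ < Sn^4+ (isoelectronic, higher Z=51 is smaller); Sn^4+ < In^3+ (both 46 e⁻, Z=50>49); In^3+ < Cd^2+ (isoelectronic, higher Z=49 is smaller); Cd^2+ < Hg^2+ (same group, 1 shell fewer).
Relative to Cd^2+, the ions that are larger are Hg^2+. So 1 is larger.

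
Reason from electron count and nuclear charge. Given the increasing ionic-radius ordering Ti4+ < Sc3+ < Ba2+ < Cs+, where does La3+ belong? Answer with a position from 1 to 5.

3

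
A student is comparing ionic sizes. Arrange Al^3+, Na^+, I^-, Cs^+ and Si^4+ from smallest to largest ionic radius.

Tabulating Z and e⁻: Si^4+: 10 e⁻, Z=14, Al^3+: 10 e⁻, Z=13, Na^+: 10 e⁻, Z=11, Cs^+: 54 e⁻, Z=55, I^-: 54 e⁻, Z=53. Si^4+ < Al^3+ (both 10 e⁻, Z=14>13); Al^3+ < Na^+ (both 10 e⁻, Z=13>11); Na^+ < Cs^+ (same group, 3 shells fewer); Cs^+ < I^- (both 54 e⁻, Z=55>53).

Si^4+ < Al^3+ < Na^+ < Cs^+ < I^-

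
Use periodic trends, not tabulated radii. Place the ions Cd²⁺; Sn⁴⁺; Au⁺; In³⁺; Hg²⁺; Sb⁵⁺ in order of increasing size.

First list Z and electron count for each: Sb⁵⁺ (Z=51, 46 e⁻), Sn⁴⁺ (Z=50, 46 e⁻), In³⁺ (Z=49, 46 e⁻), Cd²⁺ (Z=48, 46 e⁻), Hg²⁺ (Z=80, 78 e⁻), Au⁺ (Z=79, 78 e⁻). Sb⁵⁺ < Sn⁴⁺ (both 46 e⁻, Z=51>50); Sn⁴⁺ < In³⁺ (isoelectronic, higher Z=50 is smaller); In³⁺ < Cd²⁺ (isoelectronic, higher Z=49 is smaller); Cd²⁺ < Hg²⁺ (same group, period 5 vs 6); Hg²⁺ < Au⁺ (isoelectronic, higher Z=80 is smaller).

Sb⁵⁺ < Sn⁴⁺ < In³⁺ < Cd²⁺ < Hg²⁺ < Au⁺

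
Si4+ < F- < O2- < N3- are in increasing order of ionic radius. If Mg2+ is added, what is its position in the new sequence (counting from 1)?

2

Isoelectronic series (10 e⁻ each). Size is set by nuclear charge: more protons means a smaller ion. Si4+ (Z=14), Mg2+ (Z=12), F- (Z=9), O2- (Z=8), N3- (Z=7).
The complete sequence is Si4+ < Mg2+ < F- < O2- < N3-. Mg2+ sits at position 2.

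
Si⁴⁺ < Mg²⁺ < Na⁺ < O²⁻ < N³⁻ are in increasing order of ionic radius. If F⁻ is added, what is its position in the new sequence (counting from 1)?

4

Each ion has 10 electrons. The ranking follows nuclear charge in reverse — greater Z gives a smaller radius. Si⁴⁺ (Z=14), Mg²⁺ (Z=12), Na⁺ (Z=11), F⁻ (Z=9), O²⁻ (Z=8), N³⁻ (Z=7).
The complete sequence is Si⁴⁺ < Mg²⁺ < Na⁺ < F⁻ < O²⁻ < N³⁻. F⁻ sits at position 4.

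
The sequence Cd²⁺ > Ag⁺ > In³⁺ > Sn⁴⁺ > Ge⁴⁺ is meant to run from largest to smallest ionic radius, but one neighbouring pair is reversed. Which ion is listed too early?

Scanning neighbour by neighbour, only Cd²⁺/Ag⁺ violates a trend: they are isoelectronic (46 e⁻) and Cd has more protons than Ag (48 vs 47), making Cd²⁺ smaller. That makes Cd²⁺ the one sitting a position early relative to where it belongs.

Cd²⁺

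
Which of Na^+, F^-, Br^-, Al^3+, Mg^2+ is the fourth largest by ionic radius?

Mg^2+

Work out protons and electrons: Al^3+ has 10 e⁻ (Z=13), Mg^2+ has 10 e⁻ (Z=12), Na^+ has 10 e⁻ (Z=11), F^- has 10 e⁻ (Z=9), Br^- has 36 e⁻ (Z=35). Al^3+ < Mg^2+ (isoelectronic, higher Z=13 is smaller); Mg^2+ < Na^+ (isoelectronic, higher Z=12 is smaller); Na^+ < F^- (isoelectronic, higher Z=11 is smaller); F^- < Br^- (same group, period 2 vs 4).
Ordering: Al^3+ < Mg^2+ < Na^+ < F^- < Br^-. The fourth largest is Mg^2+.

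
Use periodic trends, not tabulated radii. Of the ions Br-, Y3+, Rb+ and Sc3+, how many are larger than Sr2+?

Sc3+ (Z=21, 18 e⁻), Y3+ (Z=39, 36 e⁻), Sr2+ (Z=38, 36 e⁻), Rb+ (Z=37, 36 e⁻), Br- (Z=35, 36 e⁻). Sc3+ < Y3+ (same group, 1 shell fewer); Y3+ < Sr2+ (both 36 e⁻, Z=39>38); Sr2+ < Rb+ (both 36 e⁻, Z=38>37); Rb+ < Br- (isoelectronic, higher Z=37 is smaller).
Ordering all of them (including Sr2+) by radius gives Sc3+ < Y3+ < Sr2+ < Rb+ < Br-. That's 2.

2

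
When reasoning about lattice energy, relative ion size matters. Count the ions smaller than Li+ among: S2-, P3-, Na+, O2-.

Li+: 2 e⁻, Z=3, Na+: 10 e⁻, Z=11, O2-: 10 e⁻, Z=8, S2-: 18 e⁻, Z=16, P3-: 18 e⁻, Z=15. Li+ < Na+ (same group, period 2 vs 3); Na+ < O2- (isoelectronic, higher Z=11 is smaller); O2- < S2- (same group, period 2 vs 3); S2- < P3- (both 18 e⁻, Z=16>15).
Placing each against Li+: smaller — none; larger — Na+, O2-, S2-, P3-. So 0 are smaller.

0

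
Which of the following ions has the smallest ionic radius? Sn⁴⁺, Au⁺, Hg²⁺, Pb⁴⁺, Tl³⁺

Work out protons and electrons: Sn⁴⁺ has 46 e⁻ (Z=50), Pb⁴⁺ has 78 e⁻ (Z=82), Tl³⁺ has 78 e⁻ (Z=81), Hg²⁺ has 78 e⁻ (Z=80), Au⁺ has 78 e⁻ (Z=79). Sn⁴⁺ < Pb⁴⁺ (same group, 1 shell fewer); Pb⁴⁺ < Tl³⁺ (both 78 e⁻, Z=82>81); Tl³⁺ < Hg²⁺ (isoelectronic, higher Z=81 is smaller); Hg²⁺ < Au⁺ (both 78 e⁻, Z=80>79).

Sn⁴⁺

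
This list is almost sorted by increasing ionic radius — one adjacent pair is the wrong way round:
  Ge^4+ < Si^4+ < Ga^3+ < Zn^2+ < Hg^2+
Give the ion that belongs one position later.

Ge^4+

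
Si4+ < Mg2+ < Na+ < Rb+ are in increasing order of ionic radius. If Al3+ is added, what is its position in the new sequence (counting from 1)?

First list Z and electron count for each: Si4+ (Z=14, 10 e⁻), Al3+ (Z=13, 10 e⁻), Mg2+ (Z=12, 10 e⁻), Na+ (Z=11, 10 e⁻), Rb+ (Z=37, 36 e⁻). Si4+ < Al3+ (both 10 e⁻, Z=14>13); Al3+ < Mg2+ (isoelectronic, higher Z=13 is smaller); Mg2+ < Na+ (both 10 e⁻, Z=12>11); Na+ < Rb+ (same group, period 3 vs 5).
Merged order: Si4+ < Al3+ < Mg2+ < Na+ < Rb+ — Al3+ is number 2.

2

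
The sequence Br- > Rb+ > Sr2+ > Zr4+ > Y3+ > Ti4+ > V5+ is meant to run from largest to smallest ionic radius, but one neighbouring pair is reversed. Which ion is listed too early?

Zr4+

Check each adjacent pair. Zr4+ and Y3+ are reversed: they are isoelectronic (36 e⁻) and Zr has more protons than Y (40 vs 39), making Zr4+ smaller. No other neighbouring pair contradicts the periodic trends, so Zr4+ is the ion listed too early.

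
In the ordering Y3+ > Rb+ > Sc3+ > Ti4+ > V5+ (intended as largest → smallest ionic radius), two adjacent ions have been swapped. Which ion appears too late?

Rb+

Check each adjacent pair. Y3+ and Rb+ are reversed: they are isoelectronic (36 e⁻) and Y has more protons than Rb (39 vs 37), making Y3+ smaller. No other neighbouring pair contradicts the periodic trends, so Rb+ is the ion listed too late.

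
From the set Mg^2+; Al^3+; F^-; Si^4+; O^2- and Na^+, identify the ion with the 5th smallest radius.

All of these have 10 electrons (isoelectronic). With the same electron cloud, the ion with the most protons pulls it in tightest. Nuclear charges: Si^4+ (Z=14), Al^3+ (Z=13), Mg^2+ (Z=12), Na^+ (Z=11), F^- (Z=9), O^2- (Z=8). Highest Z is smallest.
So the order is Si^4+ < Al^3+ < Mg^2+ < Na^+ < F^- < O^2-; the 5th-smallest ion is F^-.

F^-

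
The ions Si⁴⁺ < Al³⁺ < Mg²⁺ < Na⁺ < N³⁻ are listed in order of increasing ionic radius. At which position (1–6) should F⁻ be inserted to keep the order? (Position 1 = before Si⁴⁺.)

Each ion has 10 electrons. The ranking follows nuclear charge in reverse — greater Z gives a smaller radius. Si⁴⁺ (Z=14), Al³⁺ (Z=13), Mg²⁺ (Z=12), Na⁺ (Z=11), F⁻ (Z=9), N³⁻ (Z=7).
The complete sequence is Si⁴⁺ < Al³⁺ < Mg²⁺ < Na⁺ < F⁻ < N³⁻. F⁻ sits at position 5.

5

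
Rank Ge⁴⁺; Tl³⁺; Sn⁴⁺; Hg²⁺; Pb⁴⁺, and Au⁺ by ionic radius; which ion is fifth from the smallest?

Hg²⁺

Ge⁴⁺: 28 e⁻, Z=32, Sn⁴⁺: 46 e⁻, Z=50, Pb⁴⁺: 78 e⁻, Z=82, Tl³⁺: 78 e⁻, Z=81, Hg²⁺: 78 e⁻, Z=80, Au⁺: 78 e⁻, Z=79. Ge⁴⁺ < Sn⁴⁺ (same group, period 4 vs 5); Sn⁴⁺ < Pb⁴⁺ (same group, 1 shell fewer); Pb⁴⁺ < Tl³⁺ (isoelectronic, higher Z=82 is smaller); Tl³⁺ < Hg²⁺ (isoelectronic, higher Z=81 is smaller); Hg²⁺ < Au⁺ (both 78 e⁻, Z=80>79).
Ordering: Ge⁴⁺ < Sn⁴⁺ < Pb⁴⁺ < Tl³⁺ < Hg²⁺ < Au⁺. The fifth smallest is Hg²⁺.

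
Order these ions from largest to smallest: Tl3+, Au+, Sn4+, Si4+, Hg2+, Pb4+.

Au+ > Hg2+ > Tl3+ > Pb4+ > Sn4+ > Si4+

Si4+ (Z=14, 10 e⁻), Sn4+ (Z=50, 46 e⁻), Pb4+ (Z=82, 78 e⁻), Tl3+ (Z=81, 78 e⁻), Hg2+ (Z=80, 78 e⁻), Au+ (Z=79, 78 e⁻). Si4+ < Sn4+ (same group, period 3 vs 5); Sn4+ < Pb4+ (same group, 1 shell fewer); Pb4+ < Tl3+ (isoelectronic, higher Z=82 is smaller); Tl3+ < Hg2+ (isoelectronic, higher Z=81 is smaller); Hg2+ < Au+ (isoelectronic, higher Z=80 is smaller).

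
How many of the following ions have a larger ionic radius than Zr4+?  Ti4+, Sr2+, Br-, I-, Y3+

4

Ti4+ (Z=22, 18 e⁻), Zr4+ (Z=40, 36 e⁻), Y3+ (Z=39, 36 e⁻), Sr2+ (Z=38, 36 e⁻), Br- (Z=35, 36 e⁻), I- (Z=53, 54 e⁻). Ti4+ < Zr4+ (same group, period 4 vs 5); Zr4+ < Y3+ (isoelectronic, higher Z=40 is smaller); Y3+ < Sr2+ (both 36 e⁻, Z=39>38); Sr2+ < Br- (isoelectronic, higher Z=38 is smaller); Br- < I- (same group, period 4 vs 5).
Overall: Ti4+ < Zr4+ < Y3+ < Sr2+ < Br- < I-. Zr4+ has 1 below it and 4 above. That's 4.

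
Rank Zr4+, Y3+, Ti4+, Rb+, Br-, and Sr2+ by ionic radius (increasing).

Work out protons and electrons: Ti4+ has 18 e⁻ (Z=22), Zr4+ has 36 e⁻ (Z=40), Y3+ has 36 e⁻ (Z=39), Sr2+ has 36 e⁻ (Z=38), Rb+ has 36 e⁻ (Z=37), Br- has 36 e⁻ (Z=35). Ti4+ < Zr4+ (same group, 1 shell fewer); Zr4+ < Y3+ (isoelectronic, higher Z=40 is smaller); Y3+ < Sr2+ (isoelectronic, higher Z=39 is smaller); Sr2+ < Rb+ (isoelectronic, higher Z=38 is smaller); Rb+ < Br- (isoelectronic, higher Z=37 is smaller).

Ti4+ < Zr4+ < Y3+ < Sr2+ < Rb+ < Br-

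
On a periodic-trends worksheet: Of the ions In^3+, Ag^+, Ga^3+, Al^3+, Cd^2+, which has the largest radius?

Electron counts and nuclear charges: Al^3+ has 10 e⁻ (Z=13), Ga^3+ has 28 e⁻ (Z=31), In^3+ has 46 e⁻ (Z=49), Cd^2+ has 46 e⁻ (Z=48), Ag^+ has 46 e⁻ (Z=47). Al^3+ < Ga^3+ (same group, 1 shell fewer); Ga^3+ < In^3+ (same group, period 4 vs 5); In^3+ < Cd^2+ (both 46 e⁻, Z=49>48); Cd^2+ < Ag^+ (both 46 e⁻, Z=48>47).

Ag^+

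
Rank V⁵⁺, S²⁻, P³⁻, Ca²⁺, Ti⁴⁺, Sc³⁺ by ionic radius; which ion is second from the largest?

Isoelectronic series (18 e⁻ each). Size is set by nuclear charge: more protons means a smaller ion. V⁵⁺ (Z=23), Ti⁴⁺ (Z=22), Sc³⁺ (Z=21), Ca²⁺ (Z=20), S²⁻ (Z=16), P³⁻ (Z=15).
That gives V⁵⁺ < Ti⁴⁺ < Sc³⁺ < Ca²⁺ < S²⁻ < P³⁻. From the largest end, number 2 is S²⁻.

S²⁻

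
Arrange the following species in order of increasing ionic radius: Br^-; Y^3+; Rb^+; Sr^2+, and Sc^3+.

Sc^3+ < Y^3+ < Sr^2+ < Rb^+ < Br^-

Work out protons and electrons: Sc^3+ (Z=21, 18 e⁻), Y^3+ (Z=39, 36 e⁻), Sr^2+ (Z=38, 36 e⁻), Rb^+ (Z=37, 36 e⁻), Br^- (Z=35, 36 e⁻). Sc^3+ < Y^3+ (same group, 1 shell fewer); Y^3+ < Sr^2+ (both 36 e⁻, Z=39>38); Sr^2+ < Rb^+ (both 36 e⁻, Z=38>37); Rb^+ < Br^- (both 36 e⁻, Z=37>35).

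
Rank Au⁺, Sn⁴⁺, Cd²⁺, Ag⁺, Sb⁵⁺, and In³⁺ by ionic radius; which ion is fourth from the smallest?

Cd²⁺

Sb⁵⁺ has 46 e⁻ (Z=51), Sn⁴⁺ has 46 e⁻ (Z=50), In³⁺ has 46 e⁻ (Z=49), Cd²⁺ has 46 e⁻ (Z=48), Ag⁺ has 46 e⁻ (Z=47), Au⁺ has 78 e⁻ (Z=79). Sb⁵⁺ < Sn⁴⁺ (isoelectronic, higher Z=51 is smaller); Sn⁴⁺ < In³⁺ (isoelectronic, higher Z=50 is smaller); In³⁺ < Cd²⁺ (isoelectronic, higher Z=49 is smaller); Cd²⁺ < Ag⁺ (both 46 e⁻, Z=48>47); Ag⁺ < Au⁺ (same group, period 5 vs 6).
Ordering: Sb⁵⁺ < Sn⁴⁺ < In³⁺ < Cd²⁺ < Ag⁺ < Au⁺. The fourth smallest is Cd²⁺.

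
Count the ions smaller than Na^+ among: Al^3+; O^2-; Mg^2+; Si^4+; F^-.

3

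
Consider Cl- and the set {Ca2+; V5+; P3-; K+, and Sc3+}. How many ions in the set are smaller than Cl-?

4

Each ion has 18 electrons. The ranking follows nuclear charge in reverse — greater Z gives a smaller radius. V5+ (Z=23), Sc3+ (Z=21), Ca2+ (Z=20), K+ (Z=19), Cl- (Z=17), P3- (Z=15).
Relative to Cl-, the ions that are smaller are V5+, Sc3+, Ca2+, K+. Count: 4.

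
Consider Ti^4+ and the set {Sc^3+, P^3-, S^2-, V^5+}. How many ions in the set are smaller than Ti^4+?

Each ion has 18 electrons. The ranking follows nuclear charge in reverse — greater Z gives a smaller radius. V^5+ (Z=23), Ti^4+ (Z=22), Sc^3+ (Z=21), S^2- (Z=16), P^3- (Z=15).
Placing each against Ti^4+: smaller — V^5+; larger — Sc^3+, S^2-, P^3-. Count: 1.

1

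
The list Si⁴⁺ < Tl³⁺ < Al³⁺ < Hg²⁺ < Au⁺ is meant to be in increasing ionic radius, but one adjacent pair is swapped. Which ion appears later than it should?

Al³⁺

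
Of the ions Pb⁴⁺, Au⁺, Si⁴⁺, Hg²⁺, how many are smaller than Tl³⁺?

2

Electron counts and nuclear charges: Si⁴⁺: 10 e⁻, Z=14, Pb⁴⁺: 78 e⁻, Z=82, Tl³⁺: 78 e⁻, Z=81, Hg²⁺: 78 e⁻, Z=80, Au⁺: 78 e⁻, Z=79. Si⁴⁺ < Pb⁴⁺ (same group, 3 shells fewer); Pb⁴⁺ < Tl³⁺ (isoelectronic, higher Z=82 is smaller); Tl³⁺ < Hg²⁺ (both 78 e⁻, Z=81>80); Hg²⁺ < Au⁺ (both 78 e⁻, Z=80>79).
Placing each against Tl³⁺: smaller — Si⁴⁺, Pb⁴⁺; larger — Hg²⁺, Au⁺. Count: 2.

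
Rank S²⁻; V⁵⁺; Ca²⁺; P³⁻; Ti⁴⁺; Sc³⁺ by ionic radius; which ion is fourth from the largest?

Each ion has 18 electrons. The ranking follows nuclear charge in reverse — greater Z gives a smaller radius. V⁵⁺ (Z=23), Ti⁴⁺ (Z=22), Sc³⁺ (Z=21), Ca²⁺ (Z=20), S²⁻ (Z=16), P³⁻ (Z=15).
Ordering: V⁵⁺ < Ti⁴⁺ < Sc³⁺ < Ca²⁺ < S²⁻ < P³⁻. The fourth largest is Sc³⁺.

Sc³⁺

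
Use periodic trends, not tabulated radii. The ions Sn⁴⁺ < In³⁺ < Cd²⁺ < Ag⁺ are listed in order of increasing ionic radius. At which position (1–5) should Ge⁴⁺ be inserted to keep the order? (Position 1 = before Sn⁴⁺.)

1

Ge⁴⁺: 28 e⁻, Z=32, Sn⁴⁺: 46 e⁻, Z=50, In³⁺: 46 e⁻, Z=49, Cd²⁺: 46 e⁻, Z=48, Ag⁺: 46 e⁻, Z=47. Ge⁴⁺ < Sn⁴⁺ (same group, period 4 vs 5); Sn⁴⁺ < In³⁺ (both 46 e⁻, Z=50>49); In³⁺ < Cd²⁺ (both 46 e⁻, Z=49>48); Cd²⁺ < Ag⁺ (isoelectronic, higher Z=48 is smaller).
With Ge⁴⁺ included the full order is Ge⁴⁺ < Sn⁴⁺ < In³⁺ < Cd²⁺ < Ag⁺, so it takes position 1.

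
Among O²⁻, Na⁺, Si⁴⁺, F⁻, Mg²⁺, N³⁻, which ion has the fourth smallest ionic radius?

F⁻

These species are isoelectronic with 10 electrons. The only difference is the number of protons: Si⁴⁺ (Z=14), Mg²⁺ (Z=12), Na⁺ (Z=11), F⁻ (Z=9), O²⁻ (Z=8), N³⁻ (Z=7). The strongest nuclear pull (Si⁴⁺) gives the smallest ion.
Ordering: Si⁴⁺ < Mg²⁺ < Na⁺ < F⁻ < O²⁻ < N³⁻. The fourth smallest is F⁻.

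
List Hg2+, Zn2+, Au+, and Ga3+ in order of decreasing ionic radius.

Ga3+ (Z=31, 28 e⁻), Zn2+ (Z=30, 28 e⁻), Hg2+ (Z=80, 78 e⁻), Au+ (Z=79, 78 e⁻). Ga3+ < Zn2+ (both 28 e⁻, Z=31>30); Zn2+ < Hg2+ (same group, period 4 vs 6); Hg2+ < Au+ (both 78 e⁻, Z=80>79).

Au+ > Hg2+ > Zn2+ > Ga3+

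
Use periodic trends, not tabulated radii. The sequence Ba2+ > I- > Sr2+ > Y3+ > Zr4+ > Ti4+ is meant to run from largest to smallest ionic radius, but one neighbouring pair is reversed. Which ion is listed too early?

Ba2+

Check each adjacent pair. Ba2+ and I- are reversed: they are isoelectronic (54 e⁻) and Ba has more protons than I (56 vs 53), making Ba2+ smaller. No other neighbouring pair contradicts the periodic trends, so Ba2+ is the ion listed too early.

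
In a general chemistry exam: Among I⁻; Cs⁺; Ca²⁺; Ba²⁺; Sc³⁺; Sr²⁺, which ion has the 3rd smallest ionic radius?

Sr²⁺

Tabulating Z and e⁻: Sc³⁺: 18 e⁻, Z=21, Ca²⁺: 18 e⁻, Z=20, Sr²⁺: 36 e⁻, Z=38, Ba²⁺: 54 e⁻, Z=56, Cs⁺: 54 e⁻, Z=55, I⁻: 54 e⁻, Z=53. Sc³⁺ < Ca²⁺ (both 18 e⁻, Z=21>20); Ca²⁺ < Sr²⁺ (same group, period 4 vs 5); Sr²⁺ < Ba²⁺ (same group, period 5 vs 6); Ba²⁺ < Cs⁺ (isoelectronic, higher Z=56 is smaller); Cs⁺ < I⁻ (both 54 e⁻, Z=55>53).
Full ascending order: Sc³⁺ < Ca²⁺ < Sr²⁺ < Ba²⁺ < Cs⁺ < I⁻. Counting from the smallest, position 3 is Sr²⁺.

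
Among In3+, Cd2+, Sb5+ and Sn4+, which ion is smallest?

Sb5+

Isoelectronic series (46 e⁻ each). Size is set by nuclear charge: more protons means a smaller ion. Sb5+ (Z=51), Sn4+ (Z=50), In3+ (Z=49), Cd2+ (Z=48).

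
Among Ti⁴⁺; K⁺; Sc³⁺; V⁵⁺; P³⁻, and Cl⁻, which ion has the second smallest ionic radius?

These species are isoelectronic with 18 electrons. The only difference is the number of protons: V⁵⁺ (Z=23), Ti⁴⁺ (Z=22), Sc³⁺ (Z=21), K⁺ (Z=19), Cl⁻ (Z=17), P³⁻ (Z=15). The strongest nuclear pull (V⁵⁺) gives the smallest ion.
That gives V⁵⁺ < Ti⁴⁺ < Sc³⁺ < K⁺ < Cl⁻ < P³⁻. From the smallest end, number 2 is Ti⁴⁺.

Ti⁴⁺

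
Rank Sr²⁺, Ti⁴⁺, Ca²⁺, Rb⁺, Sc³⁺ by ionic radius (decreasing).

Tabulating Z and e⁻: Ti⁴⁺ has 18 e⁻ (Z=22), Sc³⁺ has 18 e⁻ (Z=21), Ca²⁺ has 18 e⁻ (Z=20), Sr²⁺ has 36 e⁻ (Z=38), Rb⁺ has 36 e⁻ (Z=37). Ti⁴⁺ < Sc³⁺ (isoelectronic, higher Z=22 is smaller); Sc³⁺ < Ca²⁺ (both 18 e⁻, Z=21>20); Ca²⁺ < Sr²⁺ (same group, period 4 vs 5); Sr²⁺ < Rb⁺ (both 36 e⁻, Z=38>37).

Rb⁺ > Sr²⁺ > Ca²⁺ > Sc³⁺ > Ti⁴⁺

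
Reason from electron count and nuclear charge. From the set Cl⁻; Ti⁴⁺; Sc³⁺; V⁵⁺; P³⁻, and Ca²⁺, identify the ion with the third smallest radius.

Sc³⁺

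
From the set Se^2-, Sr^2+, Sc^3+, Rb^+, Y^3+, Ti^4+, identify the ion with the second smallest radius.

Sc^3+

First list Z and electron count for each: Ti^4+ (Z=22, 18 e⁻), Sc^3+ (Z=21, 18 e⁻), Y^3+ (Z=39, 36 e⁻), Sr^2+ (Z=38, 36 e⁻), Rb^+ (Z=37, 36 e⁻), Se^2- (Z=34, 36 e⁻). Ti^4+ < Sc^3+ (both 18 e⁻, Z=22>21); Sc^3+ < Y^3+ (same group, period 4 vs 5); Y^3+ < Sr^2+ (both 36 e⁻, Z=39>38); Sr^2+ < Rb^+ (isoelectronic, higher Z=38 is smaller); Rb^+ < Se^2- (isoelectronic, higher Z=37 is smaller).
That gives Ti^4+ < Sc^3+ < Y^3+ < Sr^2+ < Rb^+ < Se^2-. From the smallest end, number 2 is Sc^3+.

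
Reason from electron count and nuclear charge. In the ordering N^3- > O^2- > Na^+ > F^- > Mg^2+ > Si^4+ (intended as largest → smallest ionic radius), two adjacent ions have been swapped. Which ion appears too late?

F^-

The pair Na^+, F^- is the wrong way round — Na^+ and F^- share 10 electrons; the higher nuclear charge on Na (Z=11) contracts it more, so Na^+ < F^-. All other adjacent pairs agree with periodic trends, so F^- is the misplaced ion.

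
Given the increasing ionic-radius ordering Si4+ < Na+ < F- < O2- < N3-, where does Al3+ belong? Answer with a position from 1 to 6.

2

Each ion has 10 electrons. The ranking follows nuclear charge in reverse — greater Z gives a smaller radius. Si4+ (Z=14), Al3+ (Z=13), Na+ (Z=11), F- (Z=9), O2- (Z=8), N3- (Z=7).
Putting Al3+ in gives Si4+ < Al3+ < Na+ < F- < O2- < N3-; it lands at slot 2.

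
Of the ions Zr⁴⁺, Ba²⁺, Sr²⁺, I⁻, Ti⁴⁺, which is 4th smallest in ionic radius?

Ba²⁺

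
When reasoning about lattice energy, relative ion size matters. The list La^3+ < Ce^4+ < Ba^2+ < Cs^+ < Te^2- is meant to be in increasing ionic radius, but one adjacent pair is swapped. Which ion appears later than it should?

Ce^4+

Check each adjacent pair. La^3+ and Ce^4+ are reversed: they are isoelectronic (54 e⁻) and Ce has more protons than La (58 vs 57), making Ce^4+ smaller. No other neighbouring pair contradicts the periodic trends, so Ce^4+ is the ion listed too late.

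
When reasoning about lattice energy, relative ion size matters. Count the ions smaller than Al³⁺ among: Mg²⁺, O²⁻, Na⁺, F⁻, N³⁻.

0

Isoelectronic series (10 e⁻ each). Size is set by nuclear charge: more protons means a smaller ion. Al³⁺ (Z=13), Mg²⁺ (Z=12), Na⁺ (Z=11), F⁻ (Z=9), O²⁻ (Z=8), N³⁻ (Z=7).
Relative to Al³⁺, the ions that are smaller are none. That's 0.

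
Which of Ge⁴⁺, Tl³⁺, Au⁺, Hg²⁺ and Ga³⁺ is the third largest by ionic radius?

Tl³⁺

Tabulating Z and e⁻: Ge⁴⁺ (Z=32, 28 e⁻), Ga³⁺ (Z=31, 28 e⁻), Tl³⁺ (Z=81, 78 e⁻), Hg²⁺ (Z=80, 78 e⁻), Au⁺ (Z=79, 78 e⁻). Ge⁴⁺ < Ga³⁺ (isoelectronic, higher Z=32 is smaller); Ga³⁺ < Tl³⁺ (same group, period 4 vs 6); Tl³⁺ < Hg²⁺ (both 78 e⁻, Z=81>80); Hg²⁺ < Au⁺ (both 78 e⁻, Z=80>79).
Ordering: Ge⁴⁺ < Ga³⁺ < Tl³⁺ < Hg²⁺ < Au⁺. The third largest is Tl³⁺.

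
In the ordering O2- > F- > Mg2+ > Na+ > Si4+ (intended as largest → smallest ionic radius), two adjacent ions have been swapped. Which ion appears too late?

The pair Mg2+, Na+ is the wrong way round — they are isoelectronic (10 e⁻) and Mg has more protons than Na (12 vs 11), making Mg2+ smaller. All other adjacent pairs agree with periodic trends, so Na+ is the misplaced ion.

Na+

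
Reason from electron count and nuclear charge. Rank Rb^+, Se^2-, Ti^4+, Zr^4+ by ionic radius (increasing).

First list Z and electron count for each: Ti^4+ (Z=22, 18 e⁻), Zr^4+ (Z=40, 36 e⁻), Rb^+ (Z=37, 36 e⁻), Se^2- (Z=34, 36 e⁻). Ti^4+ < Zr^4+ (same group, 1 shell fewer); Zr^4+ < Rb^+ (both 36 e⁻, Z=40>37); Rb^+ < Se^2- (isoelectronic, higher Z=37 is smaller).

Ti^4+ < Zr^4+ < Rb^+ < Se^2-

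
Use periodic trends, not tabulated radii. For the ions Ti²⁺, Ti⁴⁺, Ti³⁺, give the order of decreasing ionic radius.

Ti²⁺ > Ti³⁺ > Ti⁴⁺

For a single element, ionic radius drops as positive charge rises — Ti⁴⁺ < Ti²⁺.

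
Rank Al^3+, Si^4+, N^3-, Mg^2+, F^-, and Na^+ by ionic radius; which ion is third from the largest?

Na^+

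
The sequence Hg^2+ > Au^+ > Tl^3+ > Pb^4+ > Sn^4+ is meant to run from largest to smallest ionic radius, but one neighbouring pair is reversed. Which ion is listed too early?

Compare adjacent ions: both have 78 electrons but Z(Hg)=80 > Z(Au)=79, so Hg^2+ should be the smaller of the two — yet in this decreasing list Hg^2+ sits before Au^+. Nothing else is reversed, so Hg^2+ should move one place to the right.

Hg^2+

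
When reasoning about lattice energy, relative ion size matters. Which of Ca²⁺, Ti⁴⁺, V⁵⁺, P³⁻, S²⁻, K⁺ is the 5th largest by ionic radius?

These species are isoelectronic with 18 electrons. The only difference is the number of protons: V⁵⁺ (Z=23), Ti⁴⁺ (Z=22), Ca²⁺ (Z=20), K⁺ (Z=19), S²⁻ (Z=16), P³⁻ (Z=15). The strongest nuclear pull (V⁵⁺) gives the smallest ion.
Full ascending order: V⁵⁺ < Ti⁴⁺ < Ca²⁺ < K⁺ < S²⁻ < P³⁻. Counting from the largest, position 5 is Ti⁴⁺.

Ti⁴⁺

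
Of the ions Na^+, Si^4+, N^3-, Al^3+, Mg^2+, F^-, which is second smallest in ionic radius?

These species are isoelectronic with 10 electrons. The only difference is the number of protons: Si^4+ (Z=14), Al^3+ (Z=13), Mg^2+ (Z=12), Na^+ (Z=11), F^- (Z=9), N^3- (Z=7). The strongest nuclear pull (Si^4+) gives the smallest ion.
Full ascending order: Si^4+ < Al^3+ < Mg^2+ < Na^+ < F^- < N^3-. Counting from the smallest, position 2 is Al^3+.

Al^3+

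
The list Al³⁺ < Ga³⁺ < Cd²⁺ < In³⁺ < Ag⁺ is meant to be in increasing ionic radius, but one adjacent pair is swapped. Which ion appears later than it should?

Scanning neighbour by neighbour, only Cd²⁺/In³⁺ violates a trend: they are isoelectronic (46 e⁻) and In has more protons than Cd (49 vs 48), making In³⁺ smaller. That makes In³⁺ the one sitting a position late relative to where it belongs.

In³⁺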